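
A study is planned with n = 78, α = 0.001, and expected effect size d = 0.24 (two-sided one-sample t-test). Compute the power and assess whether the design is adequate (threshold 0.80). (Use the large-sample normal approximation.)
Power ≈ 0.12; the study is underpowered (power < 0.80)

Power calculation (one-sample t-test, normal approximation):
z_β = d · √n - z_{α/2}
z_β = 0.24 · √78 - 3.291
z_β = 0.24 · 8.832 - 3.291
z_β = -1.171

Power = Φ(z_β) = Φ(-1.171) ≈ 0.121

Effect size d = 0.24 is small by Cohen's convention (0.2/0.5/0.8).

Threshold: power ≥ 0.80 is conventionally adequate.
Power ≈ 0.12 → the study is underpowered (power < 0.80).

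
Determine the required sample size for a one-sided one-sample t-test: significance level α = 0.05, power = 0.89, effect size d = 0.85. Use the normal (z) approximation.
n = 12

Sample size formula (one-sample t-test, normal approximation):
n = ((z_α + z_β) / d)²

z_α = 1.645 (for α = 0.05, one-sided)
z_β = 1.227 (for power = 0.89)
d = 0.85

n = ((1.645 + 1.227) / 0.85)²
n = (3.379)²
n ≈ 11.42
Round up to the next whole number: n = 12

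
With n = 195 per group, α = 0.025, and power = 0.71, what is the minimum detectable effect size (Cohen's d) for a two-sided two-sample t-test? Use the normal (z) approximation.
d ≈ 0.28

Minimum detectable effect (two-sample t-test, normal approximation):
d = (z_{α/2} + z_β) / √(n/2)
d = (2.241 + 0.553) / √(195/2)
d = 2.795 / 9.874
d ≈ 0.28

By Cohen's convention (0.2 small / 0.5 medium / 0.8 large): small effect.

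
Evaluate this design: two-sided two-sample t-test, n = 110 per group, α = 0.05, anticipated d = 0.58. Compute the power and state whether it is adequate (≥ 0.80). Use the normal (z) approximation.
Power ≈ 0.99; the study is adequately powered (power ≥ 0.80)

Power calculation (two-sample t-test, normal approximation):
z_β = d · √(n/2) - z_{α/2}
z_β = 0.58 · √(110/2) - 1.960
z_β = 0.58 · 7.416 - 1.960
z_β = 2.341

Power = Φ(z_β) = Φ(2.341) ≈ 0.990

Effect size d = 0.58 is medium by Cohen's convention (0.2/0.5/0.8).

Threshold: power ≥ 0.80 is conventionally adequate.
Power ≈ 0.99 → the study is adequately powered (power ≥ 0.80).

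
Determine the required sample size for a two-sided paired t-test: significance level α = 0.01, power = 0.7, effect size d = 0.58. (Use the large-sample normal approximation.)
n = 29 pairs

Sample size formula (paired t-test, normal approximation):
n = ((z_{α/2} + z_β) / d)²

z_{α/2} = 2.576 (for α = 0.01, two-sided)
z_β = 0.524 (for power = 0.7)
d = 0.58

n = ((2.576 + 0.524) / 0.58)²
n = (5.345)²
n ≈ 28.57
Round up to the next whole number: n = 29 pairs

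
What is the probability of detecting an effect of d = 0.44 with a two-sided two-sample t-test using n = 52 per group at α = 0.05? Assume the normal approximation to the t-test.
Power ≈ 0.61

Power calculation (two-sample t-test, normal approximation):
z_β = d · √(n/2) - z_{α/2}
z_β = 0.44 · √(52/2) - 1.960
z_β = 0.44 · 5.099 - 1.960
z_β = 0.284

Power = Φ(z_β) = Φ(0.284) ≈ 0.612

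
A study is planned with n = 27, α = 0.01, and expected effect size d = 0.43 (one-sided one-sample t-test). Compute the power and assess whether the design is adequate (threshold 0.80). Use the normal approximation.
Power ≈ 0.46; the study is underpowered (power < 0.80)

Power calculation (one-sample t-test, normal approximation):
z_β = d · √n - z_α
z_β = 0.43 · √27 - 2.326
z_β = 0.43 · 5.196 - 2.326
z_β = -0.092

Power = Φ(z_β) = Φ(-0.092) ≈ 0.463

Effect size d = 0.43 is small by Cohen's convention (0.2/0.5/0.8).

Threshold: power ≥ 0.80 is conventionally adequate.
Power ≈ 0.46 → the study is underpowered (power < 0.80).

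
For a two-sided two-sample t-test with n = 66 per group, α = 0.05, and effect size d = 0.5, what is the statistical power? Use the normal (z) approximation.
Power ≈ 0.82

Power calculation (two-sample t-test, normal approximation):
z_β = d · √(n/2) - z_{α/2}
z_β = 0.5 · √(66/2) - 1.960
z_β = 0.5 · 5.745 - 1.960
z_β = 0.912

Power = Φ(z_β) = Φ(0.912) ≈ 0.819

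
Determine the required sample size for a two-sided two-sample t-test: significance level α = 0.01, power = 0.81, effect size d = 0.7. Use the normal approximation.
n = 49 per group

Sample size formula (two-sample t-test, normal approximation):
n = 2 · ((z_{α/2} + z_β) / d)²

z_{α/2} = 2.576 (for α = 0.01, two-sided)
z_β = 0.878 (for power = 0.81)
d = 0.7

n = 2 · ((2.576 + 0.878) / 0.7)²
n = 2 · (4.934)²
n ≈ 48.69
Round up to the next whole number: n = 49 per group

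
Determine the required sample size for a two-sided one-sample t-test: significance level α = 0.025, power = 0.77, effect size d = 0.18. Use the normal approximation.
n = 275

Sample size formula (one-sample t-test, normal approximation):
n = ((z_{α/2} + z_β) / d)²

z_{α/2} = 2.241 (for α = 0.025, two-sided)
z_β = 0.739 (for power = 0.77)
d = 0.18

n = ((2.241 + 0.739) / 0.18)²
n = (16.556)²
n ≈ 274.10
Round up to the next whole number: n = 275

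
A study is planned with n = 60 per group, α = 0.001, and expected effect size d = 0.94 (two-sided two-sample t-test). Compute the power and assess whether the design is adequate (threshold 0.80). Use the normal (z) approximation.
Power ≈ 0.97; the study is adequately powered (power ≥ 0.80)

Power calculation (two-sample t-test, normal approximation):
z_β = d · √(n/2) - z_{α/2}
z_β = 0.94 · √(60/2) - 3.291
z_β = 0.94 · 5.477 - 3.291
z_β = 1.858

Power = Φ(z_β) = Φ(1.858) ≈ 0.968

Effect size d = 0.94 is large by Cohen's convention (0.2/0.5/0.8).

Threshold: power ≥ 0.80 is conventionally adequate.
Power ≈ 0.97 → the study is adequately powered (power ≥ 0.80).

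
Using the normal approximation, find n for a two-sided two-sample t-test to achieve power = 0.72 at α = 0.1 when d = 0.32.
n = 97 per group

Sample size formula (two-sample t-test, normal approximation):
n = 2 · ((z_{α/2} + z_β) / d)²

z_{α/2} = 1.645 (for α = 0.1, two-sided)
z_β = 0.583 (for power = 0.72)
d = 0.32

n = 2 · ((1.645 + 0.583) / 0.32)²
n = 2 · (6.963)²
n ≈ 96.97
Round up to the next whole number: n = 97 per group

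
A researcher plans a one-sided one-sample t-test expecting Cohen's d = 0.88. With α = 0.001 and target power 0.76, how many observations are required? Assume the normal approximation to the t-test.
n = 19

Sample size formula (one-sample t-test, normal approximation):
n = ((z_α + z_β) / d)²

z_α = 3.090 (for α = 0.001, one-sided)
z_β = 0.706 (for power = 0.76)
d = 0.88

n = ((3.090 + 0.706) / 0.88)²
n = (4.314)²
n ≈ 18.61
Round up to the next whole number: n = 19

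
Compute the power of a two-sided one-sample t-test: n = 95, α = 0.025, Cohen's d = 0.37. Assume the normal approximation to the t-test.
Power ≈ 0.91

Power calculation (one-sample t-test, normal approximation):
z_β = d · √n - z_{α/2}
z_β = 0.37 · √95 - 2.241
z_β = 0.37 · 9.747 - 2.241
z_β = 1.365

Power = Φ(z_β) = Φ(1.365) ≈ 0.914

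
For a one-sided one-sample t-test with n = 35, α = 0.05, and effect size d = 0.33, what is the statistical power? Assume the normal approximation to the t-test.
Power ≈ 0.62

Power calculation (one-sample t-test, normal approximation):
z_β = d · √n - z_α
z_β = 0.33 · √35 - 1.645
z_β = 0.33 · 5.916 - 1.645
z_β = 0.307

Power = Φ(z_β) = Φ(0.307) ≈ 0.621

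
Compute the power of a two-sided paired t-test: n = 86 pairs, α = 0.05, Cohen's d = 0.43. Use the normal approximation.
Power ≈ 0.98

Power calculation (paired t-test, normal approximation):
z_β = d · √n - z_{α/2}
z_β = 0.43 · √86 - 1.960
z_β = 0.43 · 9.274 - 1.960
z_β = 2.028

Power = Φ(z_β) = Φ(2.028) ≈ 0.979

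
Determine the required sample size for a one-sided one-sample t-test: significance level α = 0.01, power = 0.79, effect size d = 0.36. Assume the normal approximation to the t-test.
n = 76

Sample size formula (one-sample t-test, normal approximation):
n = ((z_α + z_β) / d)²

z_α = 2.326 (for α = 0.01, one-sided)
z_β = 0.806 (for power = 0.79)
d = 0.36

n = ((2.326 + 0.806) / 0.36)²
n = (8.700)²
n ≈ 75.69
Round up to the next whole number: n = 76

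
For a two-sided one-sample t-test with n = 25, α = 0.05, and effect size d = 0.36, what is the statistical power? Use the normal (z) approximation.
Power ≈ 0.44

Power calculation (one-sample t-test, normal approximation):
z_β = d · √n - z_{α/2}
z_β = 0.36 · √25 - 1.960
z_β = 0.36 · 5.000 - 1.960
z_β = -0.160

Power = Φ(z_β) = Φ(-0.160) ≈ 0.436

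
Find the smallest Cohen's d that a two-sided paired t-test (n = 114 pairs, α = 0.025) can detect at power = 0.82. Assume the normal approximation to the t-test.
d ≈ 0.30

Minimum detectable effect (paired t-test, normal approximation):
d = (z_{α/2} + z_β) / √n
d = (2.241 + 0.915) / √114
d = 3.157 / 10.677
d ≈ 0.30

By Cohen's convention (0.2 small / 0.5 medium / 0.8 large): small effect.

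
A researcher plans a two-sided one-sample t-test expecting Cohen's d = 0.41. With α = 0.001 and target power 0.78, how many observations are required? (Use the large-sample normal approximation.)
n = 99

Sample size formula (one-sample t-test, normal approximation):
n = ((z_{α/2} + z_β) / d)²

z_{α/2} = 3.291 (for α = 0.001, two-sided)
z_β = 0.772 (for power = 0.78)
d = 0.41

n = ((3.291 + 0.772) / 0.41)²
n = (9.910)²
n ≈ 98.21
Round up to the next whole number: n = 99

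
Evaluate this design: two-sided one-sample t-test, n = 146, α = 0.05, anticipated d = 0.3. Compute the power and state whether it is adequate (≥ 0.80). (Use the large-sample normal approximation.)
Power ≈ 0.95; the study is adequately powered (power ≥ 0.80)

Power calculation (one-sample t-test, normal approximation):
z_β = d · √n - z_{α/2}
z_β = 0.3 · √146 - 1.960
z_β = 0.3 · 12.083 - 1.960
z_β = 1.665

Power = Φ(z_β) = Φ(1.665) ≈ 0.952

Effect size d = 0.3 is small by Cohen's convention (0.2/0.5/0.8).

Threshold: power ≥ 0.80 is conventionally adequate.
Power ≈ 0.95 → the study is adequately powered (power ≥ 0.80).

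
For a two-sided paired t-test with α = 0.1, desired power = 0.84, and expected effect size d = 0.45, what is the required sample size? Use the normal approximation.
n = 35 pairs

Sample size formula (paired t-test, normal approximation):
n = ((z_{α/2} + z_β) / d)²

z_{α/2} = 1.645 (for α = 0.1, two-sided)
z_β = 0.994 (for power = 0.84)
d = 0.45

n = ((1.645 + 0.994) / 0.45)²
n = (5.864)²
n ≈ 34.39
Round up to the next whole number: n = 35 pairs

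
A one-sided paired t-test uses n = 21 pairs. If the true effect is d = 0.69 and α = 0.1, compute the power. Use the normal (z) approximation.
Power ≈ 0.97

Power calculation (paired t-test, normal approximation):
z_β = d · √n - z_α
z_β = 0.69 · √21 - 1.282
z_β = 0.69 · 4.583 - 1.282
z_β = 1.880

Power = Φ(z_β) = Φ(1.880) ≈ 0.970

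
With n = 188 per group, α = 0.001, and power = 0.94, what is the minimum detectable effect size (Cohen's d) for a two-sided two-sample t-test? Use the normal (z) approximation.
d ≈ 0.50

Minimum detectable effect (two-sample t-test, normal approximation):
d = (z_{α/2} + z_β) / √(n/2)
d = (3.291 + 1.555) / √(188/2)
d = 4.845 / 9.695
d ≈ 0.50

By Cohen's convention (0.2 small / 0.5 medium / 0.8 large): medium effect.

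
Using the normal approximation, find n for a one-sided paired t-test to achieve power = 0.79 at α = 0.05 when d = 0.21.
n = 137 pairs

Sample size formula (paired t-test, normal approximation):
n = ((z_α + z_β) / d)²

z_α = 1.645 (for α = 0.05, one-sided)
z_β = 0.806 (for power = 0.79)
d = 0.21

n = ((1.645 + 0.806) / 0.21)²
n = (11.671)²
n ≈ 136.21
Round up to the next whole number: n = 137 pairs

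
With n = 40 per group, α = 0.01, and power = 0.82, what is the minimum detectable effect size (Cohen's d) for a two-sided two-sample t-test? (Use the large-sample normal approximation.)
d ≈ 0.78

Minimum detectable effect (two-sample t-test, normal approximation):
d = (z_{α/2} + z_β) / √(n/2)
d = (2.576 + 0.915) / √(40/2)
d = 3.491 / 4.472
d ≈ 0.78

By Cohen's convention (0.2 small / 0.5 medium / 0.8 large): medium effect.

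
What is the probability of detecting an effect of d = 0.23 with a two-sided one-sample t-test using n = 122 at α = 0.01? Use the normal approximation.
Power ≈ 0.49

Power calculation (one-sample t-test, normal approximation):
z_β = d · √n - z_{α/2}
z_β = 0.23 · √122 - 2.576
z_β = 0.23 · 11.045 - 2.576
z_β = -0.035

Power = Φ(z_β) = Φ(-0.035) ≈ 0.486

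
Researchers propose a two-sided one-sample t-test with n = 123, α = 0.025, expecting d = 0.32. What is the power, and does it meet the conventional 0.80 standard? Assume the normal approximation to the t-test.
Power ≈ 0.90; the study is adequately powered (power ≥ 0.80)

Power calculation (one-sample t-test, normal approximation):
z_β = d · √n - z_{α/2}
z_β = 0.32 · √123 - 2.241
z_β = 0.32 · 11.091 - 2.241
z_β = 1.308

Power = Φ(z_β) = Φ(1.308) ≈ 0.904

Effect size d = 0.32 is small by Cohen's convention (0.2/0.5/0.8).

Threshold: power ≥ 0.80 is conventionally adequate.
Power ≈ 0.90 → the study is adequately powered (power ≥ 0.80).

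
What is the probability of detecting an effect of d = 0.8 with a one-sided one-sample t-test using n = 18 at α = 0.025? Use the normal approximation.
Power ≈ 0.92

Power calculation (one-sample t-test, normal approximation):
z_β = d · √n - z_α
z_β = 0.8 · √18 - 1.960
z_β = 0.8 · 4.243 - 1.960
z_β = 1.434

Power = Φ(z_β) = Φ(1.434) ≈ 0.924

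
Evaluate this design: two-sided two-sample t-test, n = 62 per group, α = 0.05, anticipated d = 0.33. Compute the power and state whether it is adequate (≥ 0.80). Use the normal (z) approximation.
Power ≈ 0.45; the study is underpowered (power < 0.80)

Power calculation (two-sample t-test, normal approximation):
z_β = d · √(n/2) - z_{α/2}
z_β = 0.33 · √(62/2) - 1.960
z_β = 0.33 · 5.568 - 1.960
z_β = -0.123

Power = Φ(z_β) = Φ(-0.123) ≈ 0.451

Effect size d = 0.33 is small by Cohen's convention (0.2/0.5/0.8).

Threshold: power ≥ 0.80 is conventionally adequate.
Power ≈ 0.45 → the study is underpowered (power < 0.80).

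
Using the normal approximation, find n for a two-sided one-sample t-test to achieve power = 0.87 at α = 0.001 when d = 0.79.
n = 32

Sample size formula (one-sample t-test, normal approximation):
n = ((z_{α/2} + z_β) / d)²

z_{α/2} = 3.291 (for α = 0.001, two-sided)
z_β = 1.126 (for power = 0.87)
d = 0.79

n = ((3.291 + 1.126) / 0.79)²
n = (5.591)²
n ≈ 31.26
Round up to the next whole number: n = 32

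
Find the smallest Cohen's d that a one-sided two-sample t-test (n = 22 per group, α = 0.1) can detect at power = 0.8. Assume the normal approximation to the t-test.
d ≈ 0.64

Minimum detectable effect (two-sample t-test, normal approximation):
d = (z_α + z_β) / √(n/2)
d = (1.282 + 0.842) / √(22/2)
d = 2.123 / 3.317
d ≈ 0.64

By Cohen's convention (0.2 small / 0.5 medium / 0.8 large): medium effect.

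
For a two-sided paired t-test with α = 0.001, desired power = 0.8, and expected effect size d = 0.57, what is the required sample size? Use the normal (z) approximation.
n = 53 pairs

Sample size formula (paired t-test, normal approximation):
n = ((z_{α/2} + z_β) / d)²

z_{α/2} = 3.291 (for α = 0.001, two-sided)
z_β = 0.842 (for power = 0.8)
d = 0.57

n = ((3.291 + 0.842) / 0.57)²
n = (7.251)²
n ≈ 52.58
Round up to the next whole number: n = 53 pairs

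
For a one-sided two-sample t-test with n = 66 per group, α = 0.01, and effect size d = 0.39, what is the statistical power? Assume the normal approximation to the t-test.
Power ≈ 0.47

Power calculation (two-sample t-test, normal approximation):
z_β = d · √(n/2) - z_α
z_β = 0.39 · √(66/2) - 2.326
z_β = 0.39 · 5.745 - 2.326
z_β = -0.086

Power = Φ(z_β) = Φ(-0.086) ≈ 0.466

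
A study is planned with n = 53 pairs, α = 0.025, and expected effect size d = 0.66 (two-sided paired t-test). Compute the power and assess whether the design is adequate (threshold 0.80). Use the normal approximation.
Power ≈ 0.99; the study is adequately powered (power ≥ 0.80)

Power calculation (paired t-test, normal approximation):
z_β = d · √n - z_{α/2}
z_β = 0.66 · √53 - 2.241
z_β = 0.66 · 7.280 - 2.241
z_β = 2.563

Power = Φ(z_β) = Φ(2.563) ≈ 0.995

Effect size d = 0.66 is medium by Cohen's convention (0.2/0.5/0.8).

Threshold: power ≥ 0.80 is conventionally adequate.
Power ≈ 0.99 → the study is adequately powered (power ≥ 0.80).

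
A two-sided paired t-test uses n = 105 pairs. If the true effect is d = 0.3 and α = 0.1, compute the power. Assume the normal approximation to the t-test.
Power ≈ 0.92

Power calculation (paired t-test, normal approximation):
z_β = d · √n - z_{α/2}
z_β = 0.3 · √105 - 1.645
z_β = 0.3 · 10.247 - 1.645
z_β = 1.429

Power = Φ(z_β) = Φ(1.429) ≈ 0.924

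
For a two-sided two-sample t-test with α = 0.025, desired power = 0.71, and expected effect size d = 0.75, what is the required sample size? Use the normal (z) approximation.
n = 28 per group

Sample size formula (two-sample t-test, normal approximation):
n = 2 · ((z_{α/2} + z_β) / d)²

z_{α/2} = 2.241 (for α = 0.025, two-sided)
z_β = 0.553 (for power = 0.71)
d = 0.75

n = 2 · ((2.241 + 0.553) / 0.75)²
n = 2 · (3.725)²
n ≈ 27.75
Round up to the next whole number: n = 28 per group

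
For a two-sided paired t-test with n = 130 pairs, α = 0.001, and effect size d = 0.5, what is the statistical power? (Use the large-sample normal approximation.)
Power ≈ 0.99

Power calculation (paired t-test, normal approximation):
z_β = d · √n - z_{α/2}
z_β = 0.5 · √130 - 3.291
z_β = 0.5 · 11.402 - 3.291
z_β = 2.410

Power = Φ(z_β) = Φ(2.410) ≈ 0.992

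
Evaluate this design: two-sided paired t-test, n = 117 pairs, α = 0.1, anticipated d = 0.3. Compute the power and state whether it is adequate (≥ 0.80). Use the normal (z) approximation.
Power ≈ 0.95; the study is adequately powered (power ≥ 0.80)

Power calculation (paired t-test, normal approximation):
z_β = d · √n - z_{α/2}
z_β = 0.3 · √117 - 1.645
z_β = 0.3 · 10.817 - 1.645
z_β = 1.600

Power = Φ(z_β) = Φ(1.600) ≈ 0.945

Effect size d = 0.3 is small by Cohen's convention (0.2/0.5/0.8).

Threshold: power ≥ 0.80 is conventionally adequate.
Power ≈ 0.95 → the study is adequately powered (power ≥ 0.80).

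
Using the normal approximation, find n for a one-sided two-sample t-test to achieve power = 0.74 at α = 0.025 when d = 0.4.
n = 85 per group

Sample size formula (two-sample t-test, normal approximation):
n = 2 · ((z_α + z_β) / d)²

z_α = 1.960 (for α = 0.025, one-sided)
z_β = 0.643 (for power = 0.74)
d = 0.4

n = 2 · ((1.960 + 0.643) / 0.4)²
n = 2 · (6.508)²
n ≈ 84.71
Round up to the next whole number: n = 85 per group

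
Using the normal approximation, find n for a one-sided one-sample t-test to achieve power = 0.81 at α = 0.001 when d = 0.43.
n = 86

Sample size formula (one-sample t-test, normal approximation):
n = ((z_α + z_β) / d)²

z_α = 3.090 (for α = 0.001, one-sided)
z_β = 0.878 (for power = 0.81)
d = 0.43

n = ((3.090 + 0.878) / 0.43)²
n = (9.228)²
n ≈ 85.16
Round up to the next whole number: n = 86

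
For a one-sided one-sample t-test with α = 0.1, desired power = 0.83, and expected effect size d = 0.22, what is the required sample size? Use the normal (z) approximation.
n = 104

Sample size formula (one-sample t-test, normal approximation):
n = ((z_α + z_β) / d)²

z_α = 1.282 (for α = 0.1, one-sided)
z_β = 0.954 (for power = 0.83)
d = 0.22

n = ((1.282 + 0.954) / 0.22)²
n = (10.164)²
n ≈ 103.31
Round up to the next whole number: n = 104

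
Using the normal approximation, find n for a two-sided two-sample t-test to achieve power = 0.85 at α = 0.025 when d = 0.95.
n = 24 per group

Sample size formula (two-sample t-test, normal approximation):
n = 2 · ((z_{α/2} + z_β) / d)²

z_{α/2} = 2.241 (for α = 0.025, two-sided)
z_β = 1.036 (for power = 0.85)
d = 0.95

n = 2 · ((2.241 + 1.036) / 0.95)²
n = 2 · (3.449)²
n ≈ 23.79
Round up to the next whole number: n = 24 per group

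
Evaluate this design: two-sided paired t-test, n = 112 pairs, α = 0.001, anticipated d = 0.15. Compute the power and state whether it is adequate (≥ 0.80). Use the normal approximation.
Power ≈ 0.04; the study is underpowered (power < 0.80)

Power calculation (paired t-test, normal approximation):
z_β = d · √n - z_{α/2}
z_β = 0.15 · √112 - 3.291
z_β = 0.15 · 10.583 - 3.291
z_β = -1.703

Power = Φ(z_β) = Φ(-1.703) ≈ 0.044

Effect size d = 0.15 is very small by Cohen's convention (0.2/0.5/0.8).

Threshold: power ≥ 0.80 is conventionally adequate.
Power ≈ 0.04 → the study is underpowered (power < 0.80).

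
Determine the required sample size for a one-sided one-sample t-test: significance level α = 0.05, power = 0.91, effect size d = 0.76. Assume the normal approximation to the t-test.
n = 16

Sample size formula (one-sample t-test, normal approximation):
n = ((z_α + z_β) / d)²

z_α = 1.645 (for α = 0.05, one-sided)
z_β = 1.341 (for power = 0.91)
d = 0.76

n = ((1.645 + 1.341) / 0.76)²
n = (3.929)²
n ≈ 15.44
Round up to the next whole number: n = 16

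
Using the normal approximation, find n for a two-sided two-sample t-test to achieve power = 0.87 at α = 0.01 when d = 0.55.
n = 91 per group

Sample size formula (two-sample t-test, normal approximation):
n = 2 · ((z_{α/2} + z_β) / d)²

z_{α/2} = 2.576 (for α = 0.01, two-sided)
z_β = 1.126 (for power = 0.87)
d = 0.55

n = 2 · ((2.576 + 1.126) / 0.55)²
n = 2 · (6.731)²
n ≈ 90.61
Round up to the next whole number: n = 91 per group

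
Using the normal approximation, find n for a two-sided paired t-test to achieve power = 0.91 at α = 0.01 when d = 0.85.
n = 22 pairs

Sample size formula (paired t-test, normal approximation):
n = ((z_{α/2} + z_β) / d)²

z_{α/2} = 2.576 (for α = 0.01, two-sided)
z_β = 1.341 (for power = 0.91)
d = 0.85

n = ((2.576 + 1.341) / 0.85)²
n = (4.608)²
n ≈ 21.23
Round up to the next whole number: n = 22 pairs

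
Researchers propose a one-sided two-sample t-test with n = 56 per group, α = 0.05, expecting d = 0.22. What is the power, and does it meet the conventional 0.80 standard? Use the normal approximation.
Power ≈ 0.32; the study is underpowered (power < 0.80)

Power calculation (two-sample t-test, normal approximation):
z_β = d · √(n/2) - z_α
z_β = 0.22 · √(56/2) - 1.645
z_β = 0.22 · 5.292 - 1.645
z_β = -0.481

Power = Φ(z_β) = Φ(-0.481) ≈ 0.315

Effect size d = 0.22 is small by Cohen's convention (0.2/0.5/0.8).

Threshold: power ≥ 0.80 is conventionally adequate.
Power ≈ 0.32 → the study is underpowered (power < 0.80).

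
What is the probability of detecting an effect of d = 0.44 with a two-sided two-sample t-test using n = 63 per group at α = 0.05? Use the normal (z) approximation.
Power ≈ 0.69

Power calculation (two-sample t-test, normal approximation):
z_β = d · √(n/2) - z_{α/2}
z_β = 0.44 · √(63/2) - 1.960
z_β = 0.44 · 5.612 - 1.960
z_β = 0.510

Power = Φ(z_β) = Φ(0.510) ≈ 0.695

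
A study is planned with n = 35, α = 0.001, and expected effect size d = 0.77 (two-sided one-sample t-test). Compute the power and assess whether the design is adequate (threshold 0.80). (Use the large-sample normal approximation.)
Power ≈ 0.90; the study is adequately powered (power ≥ 0.80)

Power calculation (one-sample t-test, normal approximation):
z_β = d · √n - z_{α/2}
z_β = 0.77 · √35 - 3.291
z_β = 0.77 · 5.916 - 3.291
z_β = 1.265

Power = Φ(z_β) = Φ(1.265) ≈ 0.897

Effect size d = 0.77 is medium by Cohen's convention (0.2/0.5/0.8).

Threshold: power ≥ 0.80 is conventionally adequate.
Power ≈ 0.90 → the study is adequately powered (power ≥ 0.80).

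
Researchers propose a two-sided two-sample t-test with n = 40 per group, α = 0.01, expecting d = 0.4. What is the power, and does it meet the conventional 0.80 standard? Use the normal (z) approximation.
Power ≈ 0.22; the study is underpowered (power < 0.80)

Power calculation (two-sample t-test, normal approximation):
z_β = d · √(n/2) - z_{α/2}
z_β = 0.4 · √(40/2) - 2.576
z_β = 0.4 · 4.472 - 2.576
z_β = -0.787

Power = Φ(z_β) = Φ(-0.787) ≈ 0.216

Effect size d = 0.4 is small by Cohen's convention (0.2/0.5/0.8).

Threshold: power ≥ 0.80 is conventionally adequate.
Power ≈ 0.22 → the study is underpowered (power < 0.80).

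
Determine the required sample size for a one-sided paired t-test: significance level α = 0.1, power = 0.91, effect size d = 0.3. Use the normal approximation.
n = 77 pairs

Sample size formula (paired t-test, normal approximation):
n = ((z_α + z_β) / d)²

z_α = 1.282 (for α = 0.1, one-sided)
z_β = 1.341 (for power = 0.91)
d = 0.3

n = ((1.282 + 1.341) / 0.3)²
n = (8.743)²
n ≈ 76.44
Round up to the next whole number: n = 77 pairs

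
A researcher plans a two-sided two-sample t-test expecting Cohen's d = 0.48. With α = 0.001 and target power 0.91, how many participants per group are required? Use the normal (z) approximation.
n = 187 per group

Sample size formula (two-sample t-test, normal approximation):
n = 2 · ((z_{α/2} + z_β) / d)²

z_{α/2} = 3.291 (for α = 0.001, two-sided)
z_β = 1.341 (for power = 0.91)
d = 0.48

n = 2 · ((3.291 + 1.341) / 0.48)²
n = 2 · (9.650)²
n ≈ 186.25
Round up to the next whole number: n = 187 per group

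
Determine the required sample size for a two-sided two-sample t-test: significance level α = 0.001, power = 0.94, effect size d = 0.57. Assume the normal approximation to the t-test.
n = 145 per group

Sample size formula (two-sample t-test, normal approximation):
n = 2 · ((z_{α/2} + z_β) / d)²

z_{α/2} = 3.291 (for α = 0.001, two-sided)
z_β = 1.555 (for power = 0.94)
d = 0.57

n = 2 · ((3.291 + 1.555) / 0.57)²
n = 2 · (8.502)²
n ≈ 144.57
Round up to the next whole number: n = 145 per group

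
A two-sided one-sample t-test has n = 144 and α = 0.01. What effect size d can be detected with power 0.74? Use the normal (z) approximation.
d ≈ 0.27

Minimum detectable effect (one-sample t-test, normal approximation):
d = (z_{α/2} + z_β) / √n
d = (2.576 + 0.643) / √144
d = 3.219 / 12.000
d ≈ 0.27

By Cohen's convention (0.2 small / 0.5 medium / 0.8 large): small effect.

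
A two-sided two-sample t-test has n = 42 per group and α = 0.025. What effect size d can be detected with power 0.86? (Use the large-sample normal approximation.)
d ≈ 0.72

Minimum detectable effect (two-sample t-test, normal approximation):
d = (z_{α/2} + z_β) / √(n/2)
d = (2.241 + 1.080) / √(42/2)
d = 3.322 / 4.583
d ≈ 0.72

By Cohen's convention (0.2 small / 0.5 medium / 0.8 large): medium effect.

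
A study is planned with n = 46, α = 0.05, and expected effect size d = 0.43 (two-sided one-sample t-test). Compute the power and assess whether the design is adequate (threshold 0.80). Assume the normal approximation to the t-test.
Power ≈ 0.83; the study is adequately powered (power ≥ 0.80)

Power calculation (one-sample t-test, normal approximation):
z_β = d · √n - z_{α/2}
z_β = 0.43 · √46 - 1.960
z_β = 0.43 · 6.782 - 1.960
z_β = 0.956

Power = Φ(z_β) = Φ(0.956) ≈ 0.831

Effect size d = 0.43 is small by Cohen's convention (0.2/0.5/0.8).

Threshold: power ≥ 0.80 is conventionally adequate.
Power ≈ 0.83 → the study is adequately powered (power ≥ 0.80).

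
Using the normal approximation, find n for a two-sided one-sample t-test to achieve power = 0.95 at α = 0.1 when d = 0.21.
n = 246

Sample size formula (one-sample t-test, normal approximation):
n = ((z_{α/2} + z_β) / d)²

z_{α/2} = 1.645 (for α = 0.1, two-sided)
z_β = 1.645 (for power = 0.95)
d = 0.21

n = ((1.645 + 1.645) / 0.21)²
n = (15.667)²
n ≈ 245.45
Round up to the next whole number: n = 246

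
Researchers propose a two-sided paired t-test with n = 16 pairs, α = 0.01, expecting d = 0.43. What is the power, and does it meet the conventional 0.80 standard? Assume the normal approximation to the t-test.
Power ≈ 0.20; the study is underpowered (power < 0.80)

Power calculation (paired t-test, normal approximation):
z_β = d · √n - z_{α/2}
z_β = 0.43 · √16 - 2.576
z_β = 0.43 · 4.000 - 2.576
z_β = -0.856

Power = Φ(z_β) = Φ(-0.856) ≈ 0.196

Effect size d = 0.43 is small by Cohen's convention (0.2/0.5/0.8).

Threshold: power ≥ 0.80 is conventionally adequate.
Power ≈ 0.20 → the study is underpowered (power < 0.80).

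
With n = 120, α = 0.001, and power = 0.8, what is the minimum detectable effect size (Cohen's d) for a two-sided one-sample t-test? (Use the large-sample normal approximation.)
d ≈ 0.38

Minimum detectable effect (one-sample t-test, normal approximation):
d = (z_{α/2} + z_β) / √n
d = (3.291 + 0.842) / √120
d = 4.132 / 10.954
d ≈ 0.38

By Cohen's convention (0.2 small / 0.5 medium / 0.8 large): small effect.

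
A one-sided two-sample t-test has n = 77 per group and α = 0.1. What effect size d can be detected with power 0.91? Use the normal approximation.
d ≈ 0.42

Minimum detectable effect (two-sample t-test, normal approximation):
d = (z_α + z_β) / √(n/2)
d = (1.282 + 1.341) / √(77/2)
d = 2.622 / 6.205
d ≈ 0.42

By Cohen's convention (0.2 small / 0.5 medium / 0.8 large): small effect.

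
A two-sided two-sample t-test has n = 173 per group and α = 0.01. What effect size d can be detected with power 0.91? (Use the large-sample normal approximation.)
d ≈ 0.42

Minimum detectable effect (two-sample t-test, normal approximation):
d = (z_{α/2} + z_β) / √(n/2)
d = (2.576 + 1.341) / √(173/2)
d = 3.917 / 9.301
d ≈ 0.42

By Cohen's convention (0.2 small / 0.5 medium / 0.8 large): small effect.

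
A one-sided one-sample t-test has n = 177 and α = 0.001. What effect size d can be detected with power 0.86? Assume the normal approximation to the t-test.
d ≈ 0.31

Minimum detectable effect (one-sample t-test, normal approximation):
d = (z_α + z_β) / √n
d = (3.090 + 1.080) / √177
d = 4.171 / 13.304
d ≈ 0.31

By Cohen's convention (0.2 small / 0.5 medium / 0.8 large): small effect.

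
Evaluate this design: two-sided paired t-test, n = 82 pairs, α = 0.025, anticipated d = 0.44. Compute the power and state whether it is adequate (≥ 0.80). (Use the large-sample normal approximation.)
Power ≈ 0.96; the study is adequately powered (power ≥ 0.80)

Power calculation (paired t-test, normal approximation):
z_β = d · √n - z_{α/2}
z_β = 0.44 · √82 - 2.241
z_β = 0.44 · 9.055 - 2.241
z_β = 1.743

Power = Φ(z_β) = Φ(1.743) ≈ 0.959

Effect size d = 0.44 is small by Cohen's convention (0.2/0.5/0.8).

Threshold: power ≥ 0.80 is conventionally adequate.
Power ≈ 0.96 → the study is adequately powered (power ≥ 0.80).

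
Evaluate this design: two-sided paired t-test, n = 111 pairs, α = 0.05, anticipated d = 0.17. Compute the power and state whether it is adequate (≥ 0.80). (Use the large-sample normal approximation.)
Power ≈ 0.43; the study is underpowered (power < 0.80)

Power calculation (paired t-test, normal approximation):
z_β = d · √n - z_{α/2}
z_β = 0.17 · √111 - 1.960
z_β = 0.17 · 10.536 - 1.960
z_β = -0.169

Power = Φ(z_β) = Φ(-0.169) ≈ 0.433

Effect size d = 0.17 is very small by Cohen's convention (0.2/0.5/0.8).

Threshold: power ≥ 0.80 is conventionally adequate.
Power ≈ 0.43 → the study is underpowered (power < 0.80).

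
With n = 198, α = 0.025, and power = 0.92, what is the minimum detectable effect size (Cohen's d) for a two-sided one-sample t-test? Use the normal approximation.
d ≈ 0.26

Minimum detectable effect (one-sample t-test, normal approximation):
d = (z_{α/2} + z_β) / √n
d = (2.241 + 1.405) / √198
d = 3.646 / 14.071
d ≈ 0.26

By Cohen's convention (0.2 small / 0.5 medium / 0.8 large): small effect.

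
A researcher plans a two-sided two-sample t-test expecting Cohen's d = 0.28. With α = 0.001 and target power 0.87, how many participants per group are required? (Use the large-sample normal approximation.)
n = 498 per group

Sample size formula (two-sample t-test, normal approximation):
n = 2 · ((z_{α/2} + z_β) / d)²

z_{α/2} = 3.291 (for α = 0.001, two-sided)
z_β = 1.126 (for power = 0.87)
d = 0.28

n = 2 · ((3.291 + 1.126) / 0.28)²
n = 2 · (15.775)²
n ≈ 497.70
Round up to the next whole number: n = 498 per group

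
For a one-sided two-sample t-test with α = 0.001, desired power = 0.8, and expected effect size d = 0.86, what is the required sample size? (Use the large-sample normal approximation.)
n = 42 per group

Sample size formula (two-sample t-test, normal approximation):
n = 2 · ((z_α + z_β) / d)²

z_α = 3.090 (for α = 0.001, one-sided)
z_β = 0.842 (for power = 0.8)
d = 0.86

n = 2 · ((3.090 + 0.842) / 0.86)²
n = 2 · (4.572)²
n ≈ 41.81
Round up to the next whole number: n = 42 per group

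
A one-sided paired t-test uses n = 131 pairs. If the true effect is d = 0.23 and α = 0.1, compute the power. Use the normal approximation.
Power ≈ 0.91

Power calculation (paired t-test, normal approximation):
z_β = d · √n - z_α
z_β = 0.23 · √131 - 1.282
z_β = 0.23 · 11.446 - 1.282
z_β = 1.351

Power = Φ(z_β) = Φ(1.351) ≈ 0.912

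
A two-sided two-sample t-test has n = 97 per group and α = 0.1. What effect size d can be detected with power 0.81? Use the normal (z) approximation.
d ≈ 0.36

Minimum detectable effect (two-sample t-test, normal approximation):
d = (z_{α/2} + z_β) / √(n/2)
d = (1.645 + 0.878) / √(97/2)
d = 2.523 / 6.964
d ≈ 0.36

By Cohen's convention (0.2 small / 0.5 medium / 0.8 large): small effect.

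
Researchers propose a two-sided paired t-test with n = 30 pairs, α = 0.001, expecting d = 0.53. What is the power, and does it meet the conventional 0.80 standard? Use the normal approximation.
Power ≈ 0.35; the study is underpowered (power < 0.80)

Power calculation (paired t-test, normal approximation):
z_β = d · √n - z_{α/2}
z_β = 0.53 · √30 - 3.291
z_β = 0.53 · 5.477 - 3.291
z_β = -0.388

Power = Φ(z_β) = Φ(-0.388) ≈ 0.349

Effect size d = 0.53 is medium by Cohen's convention (0.2/0.5/0.8).

Threshold: power ≥ 0.80 is conventionally adequate.
Power ≈ 0.35 → the study is underpowered (power < 0.80).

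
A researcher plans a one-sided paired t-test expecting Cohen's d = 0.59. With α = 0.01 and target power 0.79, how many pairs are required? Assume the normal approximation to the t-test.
n = 29 pairs

Sample size formula (paired t-test, normal approximation):
n = ((z_α + z_β) / d)²

z_α = 2.326 (for α = 0.01, one-sided)
z_β = 0.806 (for power = 0.79)
d = 0.59

n = ((2.326 + 0.806) / 0.59)²
n = (5.308)²
n ≈ 28.17
Round up to the next whole number: n = 29 pairs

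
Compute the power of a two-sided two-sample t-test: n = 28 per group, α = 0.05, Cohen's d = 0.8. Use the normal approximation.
Power ≈ 0.85

Power calculation (two-sample t-test, normal approximation):
z_β = d · √(n/2) - z_{α/2}
z_β = 0.8 · √(28/2) - 1.960
z_β = 0.8 · 3.742 - 1.960
z_β = 1.033

Power = Φ(z_β) = Φ(1.033) ≈ 0.849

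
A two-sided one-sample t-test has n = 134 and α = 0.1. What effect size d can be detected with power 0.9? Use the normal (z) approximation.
d ≈ 0.25

Minimum detectable effect (one-sample t-test, normal approximation):
d = (z_{α/2} + z_β) / √n
d = (1.645 + 1.282) / √134
d = 2.926 / 11.576
d ≈ 0.25

By Cohen's convention (0.2 small / 0.5 medium / 0.8 large): small effect.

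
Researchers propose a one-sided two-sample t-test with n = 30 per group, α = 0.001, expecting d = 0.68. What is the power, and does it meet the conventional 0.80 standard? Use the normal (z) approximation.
Power ≈ 0.32; the study is underpowered (power < 0.80)

Power calculation (two-sample t-test, normal approximation):
z_β = d · √(n/2) - z_α
z_β = 0.68 · √(30/2) - 3.090
z_β = 0.68 · 3.873 - 3.090
z_β = -0.457

Power = Φ(z_β) = Φ(-0.457) ≈ 0.324

Effect size d = 0.68 is medium by Cohen's convention (0.2/0.5/0.8).

Threshold: power ≥ 0.80 is conventionally adequate.
Power ≈ 0.32 → the study is underpowered (power < 0.80).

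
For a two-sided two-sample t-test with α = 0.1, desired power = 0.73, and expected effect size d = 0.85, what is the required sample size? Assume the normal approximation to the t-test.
n = 15 per group

Sample size formula (two-sample t-test, normal approximation):
n = 2 · ((z_{α/2} + z_β) / d)²

z_{α/2} = 1.645 (for α = 0.1, two-sided)
z_β = 0.613 (for power = 0.73)
d = 0.85

n = 2 · ((1.645 + 0.613) / 0.85)²
n = 2 · (2.656)²
n ≈ 14.11
Round up to the next whole number: n = 15 per group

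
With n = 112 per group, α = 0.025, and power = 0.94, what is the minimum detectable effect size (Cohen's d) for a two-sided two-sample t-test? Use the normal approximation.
d ≈ 0.51

Minimum detectable effect (two-sample t-test, normal approximation):
d = (z_{α/2} + z_β) / √(n/2)
d = (2.241 + 1.555) / √(112/2)
d = 3.796 / 7.483
d ≈ 0.51

By Cohen's convention (0.2 small / 0.5 medium / 0.8 large): medium effect.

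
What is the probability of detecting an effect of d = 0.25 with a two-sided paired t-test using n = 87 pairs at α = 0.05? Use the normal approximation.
Power ≈ 0.65

Power calculation (paired t-test, normal approximation):
z_β = d · √n - z_{α/2}
z_β = 0.25 · √87 - 1.960
z_β = 0.25 · 9.327 - 1.960
z_β = 0.372

Power = Φ(z_β) = Φ(0.372) ≈ 0.645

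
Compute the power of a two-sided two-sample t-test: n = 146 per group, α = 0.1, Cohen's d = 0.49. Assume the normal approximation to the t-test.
Power ≈ 0.99

Power calculation (two-sample t-test, normal approximation):
z_β = d · √(n/2) - z_{α/2}
z_β = 0.49 · √(146/2) - 1.645
z_β = 0.49 · 8.544 - 1.645
z_β = 2.542

Power = Φ(z_β) = Φ(2.542) ≈ 0.994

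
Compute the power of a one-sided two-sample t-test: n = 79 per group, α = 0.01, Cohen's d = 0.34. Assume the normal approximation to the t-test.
Power ≈ 0.42

Power calculation (two-sample t-test, normal approximation):
z_β = d · √(n/2) - z_α
z_β = 0.34 · √(79/2) - 2.326
z_β = 0.34 · 6.285 - 2.326
z_β = -0.189

Power = Φ(z_β) = Φ(-0.189) ≈ 0.425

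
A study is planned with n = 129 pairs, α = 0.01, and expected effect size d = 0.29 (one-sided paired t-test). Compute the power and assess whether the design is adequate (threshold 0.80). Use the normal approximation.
Power ≈ 0.83; the study is adequately powered (power ≥ 0.80)

Power calculation (paired t-test, normal approximation):
z_β = d · √n - z_α
z_β = 0.29 · √129 - 2.326
z_β = 0.29 · 11.358 - 2.326
z_β = 0.967

Power = Φ(z_β) = Φ(0.967) ≈ 0.833

Effect size d = 0.29 is small by Cohen's convention (0.2/0.5/0.8).

Threshold: power ≥ 0.80 is conventionally adequate.
Power ≈ 0.83 → the study is adequately powered (power ≥ 0.80).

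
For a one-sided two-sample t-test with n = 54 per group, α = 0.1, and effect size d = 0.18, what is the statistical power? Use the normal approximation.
Power ≈ 0.36

Power calculation (two-sample t-test, normal approximation):
z_β = d · √(n/2) - z_α
z_β = 0.18 · √(54/2) - 1.282
z_β = 0.18 · 5.196 - 1.282
z_β = -0.346

Power = Φ(z_β) = Φ(-0.346) ≈ 0.365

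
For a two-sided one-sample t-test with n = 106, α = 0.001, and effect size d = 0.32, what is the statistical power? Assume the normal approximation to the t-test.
Power ≈ 0.50

Power calculation (one-sample t-test, normal approximation):
z_β = d · √n - z_{α/2}
z_β = 0.32 · √106 - 3.291
z_β = 0.32 · 10.296 - 3.291
z_β = 0.004

Power = Φ(z_β) = Φ(0.004) ≈ 0.502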